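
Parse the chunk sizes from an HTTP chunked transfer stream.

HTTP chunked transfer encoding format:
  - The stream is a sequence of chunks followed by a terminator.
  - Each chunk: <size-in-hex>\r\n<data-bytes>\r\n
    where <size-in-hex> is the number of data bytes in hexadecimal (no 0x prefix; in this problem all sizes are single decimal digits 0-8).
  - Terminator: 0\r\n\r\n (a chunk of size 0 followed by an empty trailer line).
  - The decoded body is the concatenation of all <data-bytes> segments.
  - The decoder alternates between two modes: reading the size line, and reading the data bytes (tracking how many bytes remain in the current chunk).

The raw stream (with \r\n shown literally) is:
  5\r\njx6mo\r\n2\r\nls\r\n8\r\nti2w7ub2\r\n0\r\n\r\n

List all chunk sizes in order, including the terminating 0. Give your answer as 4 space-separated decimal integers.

Answer: 5 2 8 0

Derivation:
Chunk 1: stream[0..1]='5' size=0x5=5, data at stream[3..8]='jx6mo' -> body[0..5], body so far='jx6mo'
Chunk 2: stream[10..11]='2' size=0x2=2, data at stream[13..15]='ls' -> body[5..7], body so far='jx6mols'
Chunk 3: stream[17..18]='8' size=0x8=8, data at stream[20..28]='ti2w7ub2' -> body[7..15], body so far='jx6molsti2w7ub2'
Chunk 4: stream[30..31]='0' size=0 (terminator). Final body='jx6molsti2w7ub2' (15 bytes)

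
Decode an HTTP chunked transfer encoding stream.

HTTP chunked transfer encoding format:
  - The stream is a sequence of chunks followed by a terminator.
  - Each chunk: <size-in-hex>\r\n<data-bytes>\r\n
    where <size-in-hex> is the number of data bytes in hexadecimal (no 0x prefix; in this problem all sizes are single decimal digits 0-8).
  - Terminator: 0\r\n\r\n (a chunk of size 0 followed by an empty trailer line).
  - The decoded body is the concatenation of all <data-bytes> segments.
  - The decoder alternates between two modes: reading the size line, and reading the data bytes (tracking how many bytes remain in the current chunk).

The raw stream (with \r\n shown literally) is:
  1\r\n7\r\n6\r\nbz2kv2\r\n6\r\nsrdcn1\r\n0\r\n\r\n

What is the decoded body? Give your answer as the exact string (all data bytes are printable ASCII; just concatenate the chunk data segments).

Answer: 7bz2kv2srdcn1

Derivation:
Chunk 1: stream[0..1]='1' size=0x1=1, data at stream[3..4]='7' -> body[0..1], body so far='7'
Chunk 2: stream[6..7]='6' size=0x6=6, data at stream[9..15]='bz2kv2' -> body[1..7], body so far='7bz2kv2'
Chunk 3: stream[17..18]='6' size=0x6=6, data at stream[20..26]='srdcn1' -> body[7..13], body so far='7bz2kv2srdcn1'
Chunk 4: stream[28..29]='0' size=0 (terminator). Final body='7bz2kv2srdcn1' (13 bytes)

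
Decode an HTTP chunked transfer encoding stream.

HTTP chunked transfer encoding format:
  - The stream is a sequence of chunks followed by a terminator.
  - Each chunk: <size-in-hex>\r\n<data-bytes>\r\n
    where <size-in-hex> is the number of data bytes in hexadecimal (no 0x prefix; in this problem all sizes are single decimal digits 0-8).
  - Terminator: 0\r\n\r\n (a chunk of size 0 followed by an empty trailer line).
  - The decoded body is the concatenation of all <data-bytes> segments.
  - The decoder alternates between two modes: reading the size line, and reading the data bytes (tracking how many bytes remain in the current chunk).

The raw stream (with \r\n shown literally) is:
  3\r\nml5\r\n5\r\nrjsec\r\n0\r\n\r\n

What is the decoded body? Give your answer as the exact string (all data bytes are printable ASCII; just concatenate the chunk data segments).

Answer: ml5rjsec

Derivation:
Chunk 1: stream[0..1]='3' size=0x3=3, data at stream[3..6]='ml5' -> body[0..3], body so far='ml5'
Chunk 2: stream[8..9]='5' size=0x5=5, data at stream[11..16]='rjsec' -> body[3..8], body so far='ml5rjsec'
Chunk 3: stream[18..19]='0' size=0 (terminator). Final body='ml5rjsec' (8 bytes)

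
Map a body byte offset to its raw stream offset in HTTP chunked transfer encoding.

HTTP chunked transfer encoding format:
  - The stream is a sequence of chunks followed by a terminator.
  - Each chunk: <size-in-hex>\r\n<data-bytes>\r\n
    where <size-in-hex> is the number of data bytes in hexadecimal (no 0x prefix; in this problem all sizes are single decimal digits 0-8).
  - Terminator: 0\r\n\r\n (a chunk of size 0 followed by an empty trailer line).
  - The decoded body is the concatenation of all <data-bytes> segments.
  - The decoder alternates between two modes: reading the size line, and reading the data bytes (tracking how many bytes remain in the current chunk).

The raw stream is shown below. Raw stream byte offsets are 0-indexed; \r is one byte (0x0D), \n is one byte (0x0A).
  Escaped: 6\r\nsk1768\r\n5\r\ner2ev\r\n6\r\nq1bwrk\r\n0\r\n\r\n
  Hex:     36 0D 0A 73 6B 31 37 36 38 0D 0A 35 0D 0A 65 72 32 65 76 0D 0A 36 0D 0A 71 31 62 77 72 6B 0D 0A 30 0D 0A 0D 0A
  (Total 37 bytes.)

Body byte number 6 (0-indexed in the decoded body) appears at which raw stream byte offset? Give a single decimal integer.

Answer: 14

Derivation:
Chunk 1: stream[0..1]='6' size=0x6=6, data at stream[3..9]='sk1768' -> body[0..6], body so far='sk1768'
Chunk 2: stream[11..12]='5' size=0x5=5, data at stream[14..19]='er2ev' -> body[6..11], body so far='sk1768er2ev'
Chunk 3: stream[21..22]='6' size=0x6=6, data at stream[24..30]='q1bwrk' -> body[11..17], body so far='sk1768er2evq1bwrk'
Chunk 4: stream[32..33]='0' size=0 (terminator). Final body='sk1768er2evq1bwrk' (17 bytes)
Body byte 6 at stream offset 14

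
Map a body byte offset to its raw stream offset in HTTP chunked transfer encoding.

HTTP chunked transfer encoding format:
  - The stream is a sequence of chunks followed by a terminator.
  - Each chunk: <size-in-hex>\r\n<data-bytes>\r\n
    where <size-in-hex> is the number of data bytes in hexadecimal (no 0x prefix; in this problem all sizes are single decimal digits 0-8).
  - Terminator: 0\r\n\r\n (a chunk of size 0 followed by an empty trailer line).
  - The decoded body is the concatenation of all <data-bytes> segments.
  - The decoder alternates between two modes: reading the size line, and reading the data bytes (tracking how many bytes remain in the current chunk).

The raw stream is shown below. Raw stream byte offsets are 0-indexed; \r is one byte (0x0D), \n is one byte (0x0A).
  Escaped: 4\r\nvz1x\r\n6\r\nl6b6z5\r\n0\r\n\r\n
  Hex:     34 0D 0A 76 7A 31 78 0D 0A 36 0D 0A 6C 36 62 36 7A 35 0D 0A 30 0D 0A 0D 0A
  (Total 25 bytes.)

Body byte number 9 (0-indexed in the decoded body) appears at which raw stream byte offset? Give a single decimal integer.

Answer: 17

Derivation:
Chunk 1: stream[0..1]='4' size=0x4=4, data at stream[3..7]='vz1x' -> body[0..4], body so far='vz1x'
Chunk 2: stream[9..10]='6' size=0x6=6, data at stream[12..18]='l6b6z5' -> body[4..10], body so far='vz1xl6b6z5'
Chunk 3: stream[20..21]='0' size=0 (terminator). Final body='vz1xl6b6z5' (10 bytes)
Body byte 9 at stream offset 17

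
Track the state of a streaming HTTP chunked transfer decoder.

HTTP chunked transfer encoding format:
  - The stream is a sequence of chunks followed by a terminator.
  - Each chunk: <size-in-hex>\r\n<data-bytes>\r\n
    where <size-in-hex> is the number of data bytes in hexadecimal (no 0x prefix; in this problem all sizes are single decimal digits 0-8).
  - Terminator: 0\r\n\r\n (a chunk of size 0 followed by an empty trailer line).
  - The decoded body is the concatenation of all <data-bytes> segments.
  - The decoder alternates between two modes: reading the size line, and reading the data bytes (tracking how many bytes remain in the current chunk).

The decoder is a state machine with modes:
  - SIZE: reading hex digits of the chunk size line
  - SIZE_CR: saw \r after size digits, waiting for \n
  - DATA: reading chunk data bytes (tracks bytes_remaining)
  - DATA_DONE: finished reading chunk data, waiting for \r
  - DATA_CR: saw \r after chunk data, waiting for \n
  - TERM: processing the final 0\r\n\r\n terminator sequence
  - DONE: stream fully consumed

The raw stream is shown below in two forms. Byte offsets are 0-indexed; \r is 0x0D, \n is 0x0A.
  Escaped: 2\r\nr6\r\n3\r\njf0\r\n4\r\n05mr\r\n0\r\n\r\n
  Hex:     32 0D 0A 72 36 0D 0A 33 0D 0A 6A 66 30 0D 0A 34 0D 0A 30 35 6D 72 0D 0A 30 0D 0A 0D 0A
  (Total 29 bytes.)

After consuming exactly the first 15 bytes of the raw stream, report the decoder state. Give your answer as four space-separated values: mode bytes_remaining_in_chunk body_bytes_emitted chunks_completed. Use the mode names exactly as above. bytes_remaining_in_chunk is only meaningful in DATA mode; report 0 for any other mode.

Answer: SIZE 0 5 2

Derivation:
Byte 0 = '2': mode=SIZE remaining=0 emitted=0 chunks_done=0
Byte 1 = 0x0D: mode=SIZE_CR remaining=0 emitted=0 chunks_done=0
Byte 2 = 0x0A: mode=DATA remaining=2 emitted=0 chunks_done=0
Byte 3 = 'r': mode=DATA remaining=1 emitted=1 chunks_done=0
Byte 4 = '6': mode=DATA_DONE remaining=0 emitted=2 chunks_done=0
Byte 5 = 0x0D: mode=DATA_CR remaining=0 emitted=2 chunks_done=0
Byte 6 = 0x0A: mode=SIZE remaining=0 emitted=2 chunks_done=1
Byte 7 = '3': mode=SIZE remaining=0 emitted=2 chunks_done=1
Byte 8 = 0x0D: mode=SIZE_CR remaining=0 emitted=2 chunks_done=1
Byte 9 = 0x0A: mode=DATA remaining=3 emitted=2 chunks_done=1
Byte 10 = 'j': mode=DATA remaining=2 emitted=3 chunks_done=1
Byte 11 = 'f': mode=DATA remaining=1 emitted=4 chunks_done=1
Byte 12 = '0': mode=DATA_DONE remaining=0 emitted=5 chunks_done=1
Byte 13 = 0x0D: mode=DATA_CR remaining=0 emitted=5 chunks_done=1
Byte 14 = 0x0A: mode=SIZE remaining=0 emitted=5 chunks_done=2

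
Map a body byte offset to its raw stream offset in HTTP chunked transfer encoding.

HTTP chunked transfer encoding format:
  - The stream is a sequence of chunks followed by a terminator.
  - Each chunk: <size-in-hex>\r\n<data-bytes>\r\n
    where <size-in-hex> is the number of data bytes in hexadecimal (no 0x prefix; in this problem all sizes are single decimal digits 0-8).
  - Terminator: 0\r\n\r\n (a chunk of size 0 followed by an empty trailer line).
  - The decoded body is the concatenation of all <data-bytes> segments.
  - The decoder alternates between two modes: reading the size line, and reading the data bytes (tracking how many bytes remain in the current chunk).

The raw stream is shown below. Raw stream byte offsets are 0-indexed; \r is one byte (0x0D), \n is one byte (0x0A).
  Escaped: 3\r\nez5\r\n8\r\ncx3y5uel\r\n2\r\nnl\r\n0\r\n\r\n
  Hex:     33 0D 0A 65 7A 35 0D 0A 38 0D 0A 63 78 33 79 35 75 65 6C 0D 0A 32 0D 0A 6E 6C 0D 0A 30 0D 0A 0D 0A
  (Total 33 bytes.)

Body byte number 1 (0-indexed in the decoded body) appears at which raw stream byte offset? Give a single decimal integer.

Chunk 1: stream[0..1]='3' size=0x3=3, data at stream[3..6]='ez5' -> body[0..3], body so far='ez5'
Chunk 2: stream[8..9]='8' size=0x8=8, data at stream[11..19]='cx3y5uel' -> body[3..11], body so far='ez5cx3y5uel'
Chunk 3: stream[21..22]='2' size=0x2=2, data at stream[24..26]='nl' -> body[11..13], body so far='ez5cx3y5uelnl'
Chunk 4: stream[28..29]='0' size=0 (terminator). Final body='ez5cx3y5uelnl' (13 bytes)
Body byte 1 at stream offset 4

Answer: 4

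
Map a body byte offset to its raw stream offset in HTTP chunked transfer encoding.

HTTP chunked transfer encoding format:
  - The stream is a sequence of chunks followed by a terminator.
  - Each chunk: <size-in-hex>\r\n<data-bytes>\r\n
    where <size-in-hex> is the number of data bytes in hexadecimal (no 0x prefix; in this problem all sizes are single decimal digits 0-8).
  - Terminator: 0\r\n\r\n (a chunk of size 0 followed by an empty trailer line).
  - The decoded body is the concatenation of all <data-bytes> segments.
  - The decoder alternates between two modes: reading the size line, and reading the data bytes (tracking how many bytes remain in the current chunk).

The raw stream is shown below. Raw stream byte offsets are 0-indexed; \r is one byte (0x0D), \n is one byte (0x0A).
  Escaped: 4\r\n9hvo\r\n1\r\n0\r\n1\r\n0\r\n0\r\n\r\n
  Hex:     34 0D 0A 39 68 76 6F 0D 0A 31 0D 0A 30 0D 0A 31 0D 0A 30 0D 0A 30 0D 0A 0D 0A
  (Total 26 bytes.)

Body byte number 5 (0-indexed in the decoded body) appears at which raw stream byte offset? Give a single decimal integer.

Chunk 1: stream[0..1]='4' size=0x4=4, data at stream[3..7]='9hvo' -> body[0..4], body so far='9hvo'
Chunk 2: stream[9..10]='1' size=0x1=1, data at stream[12..13]='0' -> body[4..5], body so far='9hvo0'
Chunk 3: stream[15..16]='1' size=0x1=1, data at stream[18..19]='0' -> body[5..6], body so far='9hvo00'
Chunk 4: stream[21..22]='0' size=0 (terminator). Final body='9hvo00' (6 bytes)
Body byte 5 at stream offset 18

Answer: 18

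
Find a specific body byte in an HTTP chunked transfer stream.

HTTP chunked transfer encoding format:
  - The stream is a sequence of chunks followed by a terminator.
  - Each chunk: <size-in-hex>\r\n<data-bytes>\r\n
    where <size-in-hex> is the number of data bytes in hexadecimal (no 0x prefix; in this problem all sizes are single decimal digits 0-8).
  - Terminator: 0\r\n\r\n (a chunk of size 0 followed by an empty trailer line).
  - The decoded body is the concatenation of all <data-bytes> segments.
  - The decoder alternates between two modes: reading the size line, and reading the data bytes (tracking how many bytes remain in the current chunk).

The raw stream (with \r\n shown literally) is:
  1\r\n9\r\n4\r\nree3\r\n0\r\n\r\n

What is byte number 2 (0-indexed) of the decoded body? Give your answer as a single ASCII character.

Answer: e

Derivation:
Chunk 1: stream[0..1]='1' size=0x1=1, data at stream[3..4]='9' -> body[0..1], body so far='9'
Chunk 2: stream[6..7]='4' size=0x4=4, data at stream[9..13]='ree3' -> body[1..5], body so far='9ree3'
Chunk 3: stream[15..16]='0' size=0 (terminator). Final body='9ree3' (5 bytes)
Body byte 2 = 'e'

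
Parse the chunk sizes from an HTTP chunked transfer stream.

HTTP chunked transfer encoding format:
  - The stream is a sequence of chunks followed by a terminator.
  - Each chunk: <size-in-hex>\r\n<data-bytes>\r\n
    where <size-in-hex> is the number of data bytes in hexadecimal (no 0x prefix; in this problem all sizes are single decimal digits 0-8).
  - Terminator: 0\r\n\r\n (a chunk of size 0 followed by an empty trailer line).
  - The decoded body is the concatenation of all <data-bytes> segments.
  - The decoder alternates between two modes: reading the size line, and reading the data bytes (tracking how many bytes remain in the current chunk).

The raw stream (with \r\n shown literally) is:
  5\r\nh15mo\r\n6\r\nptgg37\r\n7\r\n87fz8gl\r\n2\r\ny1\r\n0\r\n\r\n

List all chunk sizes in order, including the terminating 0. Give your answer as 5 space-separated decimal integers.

Chunk 1: stream[0..1]='5' size=0x5=5, data at stream[3..8]='h15mo' -> body[0..5], body so far='h15mo'
Chunk 2: stream[10..11]='6' size=0x6=6, data at stream[13..19]='ptgg37' -> body[5..11], body so far='h15moptgg37'
Chunk 3: stream[21..22]='7' size=0x7=7, data at stream[24..31]='87fz8gl' -> body[11..18], body so far='h15moptgg3787fz8gl'
Chunk 4: stream[33..34]='2' size=0x2=2, data at stream[36..38]='y1' -> body[18..20], body so far='h15moptgg3787fz8gly1'
Chunk 5: stream[40..41]='0' size=0 (terminator). Final body='h15moptgg3787fz8gly1' (20 bytes)

Answer: 5 6 7 2 0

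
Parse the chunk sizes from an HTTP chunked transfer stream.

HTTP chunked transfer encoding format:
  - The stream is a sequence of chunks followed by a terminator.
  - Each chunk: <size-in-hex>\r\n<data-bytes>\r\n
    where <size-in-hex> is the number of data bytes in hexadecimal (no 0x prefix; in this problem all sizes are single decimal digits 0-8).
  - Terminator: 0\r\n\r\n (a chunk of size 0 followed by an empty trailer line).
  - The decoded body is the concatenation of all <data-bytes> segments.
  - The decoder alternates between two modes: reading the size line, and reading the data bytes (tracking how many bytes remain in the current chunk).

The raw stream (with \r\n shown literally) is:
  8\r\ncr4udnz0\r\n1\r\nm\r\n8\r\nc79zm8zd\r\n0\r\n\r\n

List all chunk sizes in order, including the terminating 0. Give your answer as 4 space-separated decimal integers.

Chunk 1: stream[0..1]='8' size=0x8=8, data at stream[3..11]='cr4udnz0' -> body[0..8], body so far='cr4udnz0'
Chunk 2: stream[13..14]='1' size=0x1=1, data at stream[16..17]='m' -> body[8..9], body so far='cr4udnz0m'
Chunk 3: stream[19..20]='8' size=0x8=8, data at stream[22..30]='c79zm8zd' -> body[9..17], body so far='cr4udnz0mc79zm8zd'
Chunk 4: stream[32..33]='0' size=0 (terminator). Final body='cr4udnz0mc79zm8zd' (17 bytes)

Answer: 8 1 8 0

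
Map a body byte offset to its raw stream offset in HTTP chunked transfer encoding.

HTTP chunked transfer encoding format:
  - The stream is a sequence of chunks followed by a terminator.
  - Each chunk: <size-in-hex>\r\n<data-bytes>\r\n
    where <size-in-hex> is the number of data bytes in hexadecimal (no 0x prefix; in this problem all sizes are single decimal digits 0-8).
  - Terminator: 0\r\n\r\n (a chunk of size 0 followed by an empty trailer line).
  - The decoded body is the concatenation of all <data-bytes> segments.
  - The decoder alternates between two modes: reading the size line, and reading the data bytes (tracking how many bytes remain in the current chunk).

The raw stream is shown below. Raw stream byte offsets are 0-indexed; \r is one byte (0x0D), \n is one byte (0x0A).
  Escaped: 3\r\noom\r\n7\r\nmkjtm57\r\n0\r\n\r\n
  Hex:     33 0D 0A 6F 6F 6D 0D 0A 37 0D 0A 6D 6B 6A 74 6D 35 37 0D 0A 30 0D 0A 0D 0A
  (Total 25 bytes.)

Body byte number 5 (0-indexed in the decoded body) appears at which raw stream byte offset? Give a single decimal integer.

Chunk 1: stream[0..1]='3' size=0x3=3, data at stream[3..6]='oom' -> body[0..3], body so far='oom'
Chunk 2: stream[8..9]='7' size=0x7=7, data at stream[11..18]='mkjtm57' -> body[3..10], body so far='oommkjtm57'
Chunk 3: stream[20..21]='0' size=0 (terminator). Final body='oommkjtm57' (10 bytes)
Body byte 5 at stream offset 13

Answer: 13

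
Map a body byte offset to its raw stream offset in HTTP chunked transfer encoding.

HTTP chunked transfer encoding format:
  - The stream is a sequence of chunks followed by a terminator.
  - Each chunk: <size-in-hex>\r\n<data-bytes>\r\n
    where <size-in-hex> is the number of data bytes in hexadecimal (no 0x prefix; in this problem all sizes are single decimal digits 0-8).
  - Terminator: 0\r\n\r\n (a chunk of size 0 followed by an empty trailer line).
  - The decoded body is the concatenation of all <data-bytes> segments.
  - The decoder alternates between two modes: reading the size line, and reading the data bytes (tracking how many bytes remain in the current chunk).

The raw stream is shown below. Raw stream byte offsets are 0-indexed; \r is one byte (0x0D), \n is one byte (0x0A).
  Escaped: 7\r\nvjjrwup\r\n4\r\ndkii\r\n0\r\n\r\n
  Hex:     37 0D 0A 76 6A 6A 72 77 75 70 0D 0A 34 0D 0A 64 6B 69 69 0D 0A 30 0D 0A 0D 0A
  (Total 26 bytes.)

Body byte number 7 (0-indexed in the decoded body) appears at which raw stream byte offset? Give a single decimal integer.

Answer: 15

Derivation:
Chunk 1: stream[0..1]='7' size=0x7=7, data at stream[3..10]='vjjrwup' -> body[0..7], body so far='vjjrwup'
Chunk 2: stream[12..13]='4' size=0x4=4, data at stream[15..19]='dkii' -> body[7..11], body so far='vjjrwupdkii'
Chunk 3: stream[21..22]='0' size=0 (terminator). Final body='vjjrwupdkii' (11 bytes)
Body byte 7 at stream offset 15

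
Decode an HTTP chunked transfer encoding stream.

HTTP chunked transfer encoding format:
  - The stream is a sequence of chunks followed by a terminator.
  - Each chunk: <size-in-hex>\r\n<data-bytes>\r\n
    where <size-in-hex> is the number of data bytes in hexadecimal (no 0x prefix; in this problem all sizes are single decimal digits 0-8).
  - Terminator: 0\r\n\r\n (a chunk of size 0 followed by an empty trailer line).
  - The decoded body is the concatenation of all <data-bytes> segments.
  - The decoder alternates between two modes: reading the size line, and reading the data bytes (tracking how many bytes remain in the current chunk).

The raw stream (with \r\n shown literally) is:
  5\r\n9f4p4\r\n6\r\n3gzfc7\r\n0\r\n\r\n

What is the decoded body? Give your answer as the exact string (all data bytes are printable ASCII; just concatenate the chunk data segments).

Answer: 9f4p43gzfc7

Derivation:
Chunk 1: stream[0..1]='5' size=0x5=5, data at stream[3..8]='9f4p4' -> body[0..5], body so far='9f4p4'
Chunk 2: stream[10..11]='6' size=0x6=6, data at stream[13..19]='3gzfc7' -> body[5..11], body so far='9f4p43gzfc7'
Chunk 3: stream[21..22]='0' size=0 (terminator). Final body='9f4p43gzfc7' (11 bytes)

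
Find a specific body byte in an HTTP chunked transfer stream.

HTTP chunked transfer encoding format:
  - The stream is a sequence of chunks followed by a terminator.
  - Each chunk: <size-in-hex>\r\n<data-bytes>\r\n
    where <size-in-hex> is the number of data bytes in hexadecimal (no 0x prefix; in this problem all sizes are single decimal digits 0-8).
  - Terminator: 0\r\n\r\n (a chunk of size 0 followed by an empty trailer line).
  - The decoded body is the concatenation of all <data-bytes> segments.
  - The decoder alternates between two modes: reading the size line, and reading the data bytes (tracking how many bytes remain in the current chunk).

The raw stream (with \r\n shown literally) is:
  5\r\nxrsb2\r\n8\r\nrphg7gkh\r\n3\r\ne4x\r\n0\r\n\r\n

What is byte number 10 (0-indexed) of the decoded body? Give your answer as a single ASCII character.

Answer: g

Derivation:
Chunk 1: stream[0..1]='5' size=0x5=5, data at stream[3..8]='xrsb2' -> body[0..5], body so far='xrsb2'
Chunk 2: stream[10..11]='8' size=0x8=8, data at stream[13..21]='rphg7gkh' -> body[5..13], body so far='xrsb2rphg7gkh'
Chunk 3: stream[23..24]='3' size=0x3=3, data at stream[26..29]='e4x' -> body[13..16], body so far='xrsb2rphg7gkhe4x'
Chunk 4: stream[31..32]='0' size=0 (terminator). Final body='xrsb2rphg7gkhe4x' (16 bytes)
Body byte 10 = 'g'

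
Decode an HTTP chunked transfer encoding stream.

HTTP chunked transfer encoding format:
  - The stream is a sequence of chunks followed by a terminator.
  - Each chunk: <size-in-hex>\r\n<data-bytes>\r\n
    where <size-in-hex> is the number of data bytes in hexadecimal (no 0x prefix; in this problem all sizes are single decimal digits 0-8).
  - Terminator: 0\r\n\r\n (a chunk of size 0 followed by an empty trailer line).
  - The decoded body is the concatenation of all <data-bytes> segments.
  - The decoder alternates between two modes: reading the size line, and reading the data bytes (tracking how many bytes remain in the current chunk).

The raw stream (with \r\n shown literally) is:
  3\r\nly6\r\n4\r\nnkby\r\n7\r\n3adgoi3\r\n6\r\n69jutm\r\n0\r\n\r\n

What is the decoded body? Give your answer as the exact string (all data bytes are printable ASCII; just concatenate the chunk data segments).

Answer: ly6nkby3adgoi369jutm

Derivation:
Chunk 1: stream[0..1]='3' size=0x3=3, data at stream[3..6]='ly6' -> body[0..3], body so far='ly6'
Chunk 2: stream[8..9]='4' size=0x4=4, data at stream[11..15]='nkby' -> body[3..7], body so far='ly6nkby'
Chunk 3: stream[17..18]='7' size=0x7=7, data at stream[20..27]='3adgoi3' -> body[7..14], body so far='ly6nkby3adgoi3'
Chunk 4: stream[29..30]='6' size=0x6=6, data at stream[32..38]='69jutm' -> body[14..20], body so far='ly6nkby3adgoi369jutm'
Chunk 5: stream[40..41]='0' size=0 (terminator). Final body='ly6nkby3adgoi369jutm' (20 bytes)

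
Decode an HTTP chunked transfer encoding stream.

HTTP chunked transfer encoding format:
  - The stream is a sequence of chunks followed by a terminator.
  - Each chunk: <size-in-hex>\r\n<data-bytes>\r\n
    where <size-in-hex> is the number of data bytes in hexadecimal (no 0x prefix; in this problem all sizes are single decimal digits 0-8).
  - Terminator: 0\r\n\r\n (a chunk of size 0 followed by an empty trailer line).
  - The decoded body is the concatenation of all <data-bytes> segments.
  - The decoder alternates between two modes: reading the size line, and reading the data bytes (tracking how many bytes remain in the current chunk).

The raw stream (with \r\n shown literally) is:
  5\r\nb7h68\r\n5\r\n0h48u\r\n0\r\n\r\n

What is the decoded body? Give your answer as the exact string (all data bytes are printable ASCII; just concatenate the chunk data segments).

Chunk 1: stream[0..1]='5' size=0x5=5, data at stream[3..8]='b7h68' -> body[0..5], body so far='b7h68'
Chunk 2: stream[10..11]='5' size=0x5=5, data at stream[13..18]='0h48u' -> body[5..10], body so far='b7h680h48u'
Chunk 3: stream[20..21]='0' size=0 (terminator). Final body='b7h680h48u' (10 bytes)

Answer: b7h680h48u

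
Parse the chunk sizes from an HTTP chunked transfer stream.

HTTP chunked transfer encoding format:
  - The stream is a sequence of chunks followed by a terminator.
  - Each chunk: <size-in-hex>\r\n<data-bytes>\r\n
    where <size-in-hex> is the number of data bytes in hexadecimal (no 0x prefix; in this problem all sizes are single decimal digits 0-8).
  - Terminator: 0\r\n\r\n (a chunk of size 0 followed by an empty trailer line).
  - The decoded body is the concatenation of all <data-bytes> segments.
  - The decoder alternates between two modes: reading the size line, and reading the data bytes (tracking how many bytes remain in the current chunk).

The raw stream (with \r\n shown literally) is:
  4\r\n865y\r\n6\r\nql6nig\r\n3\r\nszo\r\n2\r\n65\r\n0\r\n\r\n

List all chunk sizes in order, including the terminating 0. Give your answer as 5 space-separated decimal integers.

Chunk 1: stream[0..1]='4' size=0x4=4, data at stream[3..7]='865y' -> body[0..4], body so far='865y'
Chunk 2: stream[9..10]='6' size=0x6=6, data at stream[12..18]='ql6nig' -> body[4..10], body so far='865yql6nig'
Chunk 3: stream[20..21]='3' size=0x3=3, data at stream[23..26]='szo' -> body[10..13], body so far='865yql6nigszo'
Chunk 4: stream[28..29]='2' size=0x2=2, data at stream[31..33]='65' -> body[13..15], body so far='865yql6nigszo65'
Chunk 5: stream[35..36]='0' size=0 (terminator). Final body='865yql6nigszo65' (15 bytes)

Answer: 4 6 3 2 0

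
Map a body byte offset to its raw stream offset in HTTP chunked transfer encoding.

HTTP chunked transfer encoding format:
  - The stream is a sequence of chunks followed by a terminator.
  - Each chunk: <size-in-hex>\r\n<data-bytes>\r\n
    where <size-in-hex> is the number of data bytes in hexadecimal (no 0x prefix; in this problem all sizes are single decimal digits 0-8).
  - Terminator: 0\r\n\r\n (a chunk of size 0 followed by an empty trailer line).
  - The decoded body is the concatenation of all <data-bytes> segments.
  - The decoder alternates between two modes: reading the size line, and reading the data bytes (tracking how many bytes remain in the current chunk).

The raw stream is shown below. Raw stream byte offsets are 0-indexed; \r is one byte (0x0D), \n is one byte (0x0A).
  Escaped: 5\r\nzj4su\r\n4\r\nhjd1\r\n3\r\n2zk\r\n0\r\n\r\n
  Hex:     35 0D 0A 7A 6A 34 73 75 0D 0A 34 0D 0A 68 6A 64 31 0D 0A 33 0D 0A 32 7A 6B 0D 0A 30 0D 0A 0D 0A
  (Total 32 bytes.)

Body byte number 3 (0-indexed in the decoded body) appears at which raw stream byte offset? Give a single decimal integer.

Chunk 1: stream[0..1]='5' size=0x5=5, data at stream[3..8]='zj4su' -> body[0..5], body so far='zj4su'
Chunk 2: stream[10..11]='4' size=0x4=4, data at stream[13..17]='hjd1' -> body[5..9], body so far='zj4suhjd1'
Chunk 3: stream[19..20]='3' size=0x3=3, data at stream[22..25]='2zk' -> body[9..12], body so far='zj4suhjd12zk'
Chunk 4: stream[27..28]='0' size=0 (terminator). Final body='zj4suhjd12zk' (12 bytes)
Body byte 3 at stream offset 6

Answer: 6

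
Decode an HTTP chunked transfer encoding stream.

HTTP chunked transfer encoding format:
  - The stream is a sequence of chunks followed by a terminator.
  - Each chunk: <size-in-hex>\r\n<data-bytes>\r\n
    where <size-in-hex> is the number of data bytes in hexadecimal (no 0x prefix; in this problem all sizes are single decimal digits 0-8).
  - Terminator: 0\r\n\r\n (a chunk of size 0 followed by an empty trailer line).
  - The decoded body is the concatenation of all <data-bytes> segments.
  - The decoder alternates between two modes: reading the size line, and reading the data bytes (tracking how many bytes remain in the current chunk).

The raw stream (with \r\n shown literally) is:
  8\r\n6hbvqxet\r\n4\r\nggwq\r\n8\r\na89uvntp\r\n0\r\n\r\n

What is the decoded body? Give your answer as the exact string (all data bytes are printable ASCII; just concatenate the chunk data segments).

Answer: 6hbvqxetggwqa89uvntp

Derivation:
Chunk 1: stream[0..1]='8' size=0x8=8, data at stream[3..11]='6hbvqxet' -> body[0..8], body so far='6hbvqxet'
Chunk 2: stream[13..14]='4' size=0x4=4, data at stream[16..20]='ggwq' -> body[8..12], body so far='6hbvqxetggwq'
Chunk 3: stream[22..23]='8' size=0x8=8, data at stream[25..33]='a89uvntp' -> body[12..20], body so far='6hbvqxetggwqa89uvntp'
Chunk 4: stream[35..36]='0' size=0 (terminator). Final body='6hbvqxetggwqa89uvntp' (20 bytes)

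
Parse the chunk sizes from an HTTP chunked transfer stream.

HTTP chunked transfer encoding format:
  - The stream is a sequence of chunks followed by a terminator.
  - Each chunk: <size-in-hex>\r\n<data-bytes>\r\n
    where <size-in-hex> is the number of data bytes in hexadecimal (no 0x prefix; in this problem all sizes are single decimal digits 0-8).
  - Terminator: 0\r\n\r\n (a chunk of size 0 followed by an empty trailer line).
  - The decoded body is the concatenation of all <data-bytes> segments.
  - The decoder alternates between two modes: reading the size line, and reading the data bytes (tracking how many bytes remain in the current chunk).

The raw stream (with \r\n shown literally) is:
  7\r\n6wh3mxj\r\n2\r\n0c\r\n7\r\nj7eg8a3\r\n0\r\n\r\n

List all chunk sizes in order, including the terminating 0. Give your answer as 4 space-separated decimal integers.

Answer: 7 2 7 0

Derivation:
Chunk 1: stream[0..1]='7' size=0x7=7, data at stream[3..10]='6wh3mxj' -> body[0..7], body so far='6wh3mxj'
Chunk 2: stream[12..13]='2' size=0x2=2, data at stream[15..17]='0c' -> body[7..9], body so far='6wh3mxj0c'
Chunk 3: stream[19..20]='7' size=0x7=7, data at stream[22..29]='j7eg8a3' -> body[9..16], body so far='6wh3mxj0cj7eg8a3'
Chunk 4: stream[31..32]='0' size=0 (terminator). Final body='6wh3mxj0cj7eg8a3' (16 bytes)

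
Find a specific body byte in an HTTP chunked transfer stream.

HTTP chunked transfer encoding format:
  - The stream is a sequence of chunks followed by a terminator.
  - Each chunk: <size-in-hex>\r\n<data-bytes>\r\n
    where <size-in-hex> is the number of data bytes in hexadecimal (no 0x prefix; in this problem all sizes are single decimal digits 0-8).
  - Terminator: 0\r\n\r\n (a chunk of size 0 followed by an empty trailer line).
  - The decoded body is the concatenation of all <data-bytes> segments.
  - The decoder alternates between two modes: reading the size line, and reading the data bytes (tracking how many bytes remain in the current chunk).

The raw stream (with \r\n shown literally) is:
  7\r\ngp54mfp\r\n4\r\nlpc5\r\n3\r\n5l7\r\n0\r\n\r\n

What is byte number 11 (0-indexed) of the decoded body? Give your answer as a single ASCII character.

Chunk 1: stream[0..1]='7' size=0x7=7, data at stream[3..10]='gp54mfp' -> body[0..7], body so far='gp54mfp'
Chunk 2: stream[12..13]='4' size=0x4=4, data at stream[15..19]='lpc5' -> body[7..11], body so far='gp54mfplpc5'
Chunk 3: stream[21..22]='3' size=0x3=3, data at stream[24..27]='5l7' -> body[11..14], body so far='gp54mfplpc55l7'
Chunk 4: stream[29..30]='0' size=0 (terminator). Final body='gp54mfplpc55l7' (14 bytes)
Body byte 11 = '5'

Answer: 5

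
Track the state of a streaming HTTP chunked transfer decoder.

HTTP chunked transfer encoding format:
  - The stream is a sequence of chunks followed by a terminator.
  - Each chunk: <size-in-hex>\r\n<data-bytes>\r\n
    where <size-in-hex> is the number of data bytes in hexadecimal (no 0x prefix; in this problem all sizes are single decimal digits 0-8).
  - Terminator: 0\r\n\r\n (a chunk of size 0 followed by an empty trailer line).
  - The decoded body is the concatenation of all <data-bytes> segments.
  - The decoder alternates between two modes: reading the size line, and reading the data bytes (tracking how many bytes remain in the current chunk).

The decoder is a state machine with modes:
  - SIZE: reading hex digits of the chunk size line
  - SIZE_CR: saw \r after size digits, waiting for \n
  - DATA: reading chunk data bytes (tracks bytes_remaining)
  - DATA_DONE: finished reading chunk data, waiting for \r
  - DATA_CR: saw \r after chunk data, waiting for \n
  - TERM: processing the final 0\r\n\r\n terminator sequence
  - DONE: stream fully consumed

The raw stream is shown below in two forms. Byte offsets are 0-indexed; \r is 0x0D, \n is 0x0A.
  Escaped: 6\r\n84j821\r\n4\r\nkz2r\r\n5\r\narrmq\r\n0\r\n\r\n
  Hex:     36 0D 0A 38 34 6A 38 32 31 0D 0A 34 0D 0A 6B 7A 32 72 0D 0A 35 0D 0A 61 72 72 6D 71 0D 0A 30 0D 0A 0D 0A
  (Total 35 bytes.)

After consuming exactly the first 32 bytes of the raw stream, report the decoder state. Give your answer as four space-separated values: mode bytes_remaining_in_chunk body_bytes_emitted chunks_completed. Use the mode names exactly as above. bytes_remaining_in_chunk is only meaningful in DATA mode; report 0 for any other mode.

Byte 0 = '6': mode=SIZE remaining=0 emitted=0 chunks_done=0
Byte 1 = 0x0D: mode=SIZE_CR remaining=0 emitted=0 chunks_done=0
Byte 2 = 0x0A: mode=DATA remaining=6 emitted=0 chunks_done=0
Byte 3 = '8': mode=DATA remaining=5 emitted=1 chunks_done=0
Byte 4 = '4': mode=DATA remaining=4 emitted=2 chunks_done=0
Byte 5 = 'j': mode=DATA remaining=3 emitted=3 chunks_done=0
Byte 6 = '8': mode=DATA remaining=2 emitted=4 chunks_done=0
Byte 7 = '2': mode=DATA remaining=1 emitted=5 chunks_done=0
Byte 8 = '1': mode=DATA_DONE remaining=0 emitted=6 chunks_done=0
Byte 9 = 0x0D: mode=DATA_CR remaining=0 emitted=6 chunks_done=0
Byte 10 = 0x0A: mode=SIZE remaining=0 emitted=6 chunks_done=1
Byte 11 = '4': mode=SIZE remaining=0 emitted=6 chunks_done=1
Byte 12 = 0x0D: mode=SIZE_CR remaining=0 emitted=6 chunks_done=1
Byte 13 = 0x0A: mode=DATA remaining=4 emitted=6 chunks_done=1
Byte 14 = 'k': mode=DATA remaining=3 emitted=7 chunks_done=1
Byte 15 = 'z': mode=DATA remaining=2 emitted=8 chunks_done=1
Byte 16 = '2': mode=DATA remaining=1 emitted=9 chunks_done=1
Byte 17 = 'r': mode=DATA_DONE remaining=0 emitted=10 chunks_done=1
Byte 18 = 0x0D: mode=DATA_CR remaining=0 emitted=10 chunks_done=1
Byte 19 = 0x0A: mode=SIZE remaining=0 emitted=10 chunks_done=2
Byte 20 = '5': mode=SIZE remaining=0 emitted=10 chunks_done=2
Byte 21 = 0x0D: mode=SIZE_CR remaining=0 emitted=10 chunks_done=2
Byte 22 = 0x0A: mode=DATA remaining=5 emitted=10 chunks_done=2
Byte 23 = 'a': mode=DATA remaining=4 emitted=11 chunks_done=2
Byte 24 = 'r': mode=DATA remaining=3 emitted=12 chunks_done=2
Byte 25 = 'r': mode=DATA remaining=2 emitted=13 chunks_done=2
Byte 26 = 'm': mode=DATA remaining=1 emitted=14 chunks_done=2
Byte 27 = 'q': mode=DATA_DONE remaining=0 emitted=15 chunks_done=2
Byte 28 = 0x0D: mode=DATA_CR remaining=0 emitted=15 chunks_done=2
Byte 29 = 0x0A: mode=SIZE remaining=0 emitted=15 chunks_done=3
Byte 30 = '0': mode=SIZE remaining=0 emitted=15 chunks_done=3
Byte 31 = 0x0D: mode=SIZE_CR remaining=0 emitted=15 chunks_done=3

Answer: SIZE_CR 0 15 3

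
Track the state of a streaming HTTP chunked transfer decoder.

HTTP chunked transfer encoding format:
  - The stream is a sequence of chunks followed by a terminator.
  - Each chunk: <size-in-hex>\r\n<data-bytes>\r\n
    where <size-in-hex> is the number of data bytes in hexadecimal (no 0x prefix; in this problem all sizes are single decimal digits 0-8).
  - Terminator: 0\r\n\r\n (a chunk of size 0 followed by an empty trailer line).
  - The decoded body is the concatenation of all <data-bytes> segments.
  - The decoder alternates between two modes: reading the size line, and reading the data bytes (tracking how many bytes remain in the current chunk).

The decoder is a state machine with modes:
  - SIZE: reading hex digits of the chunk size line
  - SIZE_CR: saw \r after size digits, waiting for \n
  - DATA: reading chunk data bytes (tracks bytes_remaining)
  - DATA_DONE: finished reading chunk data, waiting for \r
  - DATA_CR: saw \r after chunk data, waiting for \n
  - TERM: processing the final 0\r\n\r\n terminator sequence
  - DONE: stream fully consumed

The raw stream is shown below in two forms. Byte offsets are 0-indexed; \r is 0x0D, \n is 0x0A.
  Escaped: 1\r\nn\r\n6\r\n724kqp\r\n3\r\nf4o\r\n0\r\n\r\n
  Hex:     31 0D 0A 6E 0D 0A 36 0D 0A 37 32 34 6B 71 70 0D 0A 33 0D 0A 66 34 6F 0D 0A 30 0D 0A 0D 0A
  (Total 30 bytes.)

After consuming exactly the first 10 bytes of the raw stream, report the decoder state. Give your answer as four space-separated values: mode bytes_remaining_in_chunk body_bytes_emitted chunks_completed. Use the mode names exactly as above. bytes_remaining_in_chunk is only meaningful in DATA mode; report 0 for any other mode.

Answer: DATA 5 2 1

Derivation:
Byte 0 = '1': mode=SIZE remaining=0 emitted=0 chunks_done=0
Byte 1 = 0x0D: mode=SIZE_CR remaining=0 emitted=0 chunks_done=0
Byte 2 = 0x0A: mode=DATA remaining=1 emitted=0 chunks_done=0
Byte 3 = 'n': mode=DATA_DONE remaining=0 emitted=1 chunks_done=0
Byte 4 = 0x0D: mode=DATA_CR remaining=0 emitted=1 chunks_done=0
Byte 5 = 0x0A: mode=SIZE remaining=0 emitted=1 chunks_done=1
Byte 6 = '6': mode=SIZE remaining=0 emitted=1 chunks_done=1
Byte 7 = 0x0D: mode=SIZE_CR remaining=0 emitted=1 chunks_done=1
Byte 8 = 0x0A: mode=DATA remaining=6 emitted=1 chunks_done=1
Byte 9 = '7': mode=DATA remaining=5 emitted=2 chunks_done=1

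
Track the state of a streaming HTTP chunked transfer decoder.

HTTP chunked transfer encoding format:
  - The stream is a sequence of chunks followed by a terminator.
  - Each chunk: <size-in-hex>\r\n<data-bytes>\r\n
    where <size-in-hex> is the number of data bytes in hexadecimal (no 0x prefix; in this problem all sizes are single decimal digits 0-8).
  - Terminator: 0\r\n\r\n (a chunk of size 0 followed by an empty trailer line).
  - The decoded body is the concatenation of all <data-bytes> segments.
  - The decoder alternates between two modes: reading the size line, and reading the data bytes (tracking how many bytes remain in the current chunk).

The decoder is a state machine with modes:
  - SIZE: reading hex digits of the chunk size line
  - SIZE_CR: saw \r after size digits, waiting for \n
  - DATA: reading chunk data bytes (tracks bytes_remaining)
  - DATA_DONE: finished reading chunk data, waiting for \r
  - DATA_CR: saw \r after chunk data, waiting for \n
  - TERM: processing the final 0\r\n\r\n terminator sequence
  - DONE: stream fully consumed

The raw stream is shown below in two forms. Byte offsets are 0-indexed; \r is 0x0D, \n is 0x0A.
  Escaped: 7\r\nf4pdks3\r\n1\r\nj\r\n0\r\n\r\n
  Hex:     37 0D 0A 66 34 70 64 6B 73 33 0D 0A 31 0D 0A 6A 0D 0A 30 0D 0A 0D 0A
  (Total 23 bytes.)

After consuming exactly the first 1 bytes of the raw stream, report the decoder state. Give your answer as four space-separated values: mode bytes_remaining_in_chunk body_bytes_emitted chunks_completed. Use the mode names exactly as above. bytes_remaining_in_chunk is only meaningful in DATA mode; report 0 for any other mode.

Byte 0 = '7': mode=SIZE remaining=0 emitted=0 chunks_done=0

Answer: SIZE 0 0 0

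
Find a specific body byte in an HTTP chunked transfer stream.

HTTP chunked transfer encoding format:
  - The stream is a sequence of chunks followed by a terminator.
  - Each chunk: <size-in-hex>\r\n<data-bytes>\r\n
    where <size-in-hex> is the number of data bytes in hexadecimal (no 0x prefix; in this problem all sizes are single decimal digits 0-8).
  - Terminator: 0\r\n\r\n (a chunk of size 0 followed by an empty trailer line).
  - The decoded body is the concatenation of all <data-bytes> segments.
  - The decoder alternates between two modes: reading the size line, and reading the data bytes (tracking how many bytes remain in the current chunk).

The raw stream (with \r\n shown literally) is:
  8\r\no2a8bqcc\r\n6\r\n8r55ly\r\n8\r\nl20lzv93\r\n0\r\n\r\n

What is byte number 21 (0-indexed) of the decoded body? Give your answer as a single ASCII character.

Answer: 3

Derivation:
Chunk 1: stream[0..1]='8' size=0x8=8, data at stream[3..11]='o2a8bqcc' -> body[0..8], body so far='o2a8bqcc'
Chunk 2: stream[13..14]='6' size=0x6=6, data at stream[16..22]='8r55ly' -> body[8..14], body so far='o2a8bqcc8r55ly'
Chunk 3: stream[24..25]='8' size=0x8=8, data at stream[27..35]='l20lzv93' -> body[14..22], body so far='o2a8bqcc8r55lyl20lzv93'
Chunk 4: stream[37..38]='0' size=0 (terminator). Final body='o2a8bqcc8r55lyl20lzv93' (22 bytes)
Body byte 21 = '3'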